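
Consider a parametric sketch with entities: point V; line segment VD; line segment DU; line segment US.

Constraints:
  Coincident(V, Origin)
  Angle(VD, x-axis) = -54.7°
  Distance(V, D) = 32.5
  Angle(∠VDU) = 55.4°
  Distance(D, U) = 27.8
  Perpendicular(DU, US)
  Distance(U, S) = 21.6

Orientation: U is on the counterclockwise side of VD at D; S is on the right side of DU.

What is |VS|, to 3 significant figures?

49.2

V is at the origin; VD runs at -54.7° with length 32.5, so D = 32.5·(cos -54.7°, sin -54.7°) = (18.8, -26.5). ∠VDU = 55.4°, so DU runs at -54.7° + (180° − 55.4°) = 69.9° from the x-axis; with |DU| = 27.8, U = D + 27.8·(cos 69.9°, sin 69.9°) = (28.3, -0.418). DU ⟂ US; with |US| = 21.6 on the right of DU, S = U + 21.6·(0.939, -0.344) = (48.6, -7.84). Then |VS| = |S − V| = 49.2.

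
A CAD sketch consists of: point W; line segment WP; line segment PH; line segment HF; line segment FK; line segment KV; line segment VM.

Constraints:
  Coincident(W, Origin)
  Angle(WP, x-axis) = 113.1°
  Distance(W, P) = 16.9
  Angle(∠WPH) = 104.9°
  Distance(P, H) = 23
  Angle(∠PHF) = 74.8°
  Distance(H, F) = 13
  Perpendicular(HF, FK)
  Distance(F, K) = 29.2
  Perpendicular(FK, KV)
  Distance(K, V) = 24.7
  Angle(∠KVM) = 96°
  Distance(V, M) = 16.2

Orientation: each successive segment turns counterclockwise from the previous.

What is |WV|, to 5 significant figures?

35.349

W is at the origin; WP runs at 113.1° with length 16.9, so P = (-6.6305, 15.545). ∠WPH = 104.9° gives PH at -171.80° from the x-axis; with |PH| = 23.0, H = (-29.395, 12.265). ∠PHF = 74.8° gives HF at -66.600° from the x-axis; with |HF| = 13.0, F = (-24.232, 0.33371). The perpendicularity gives FK at right angles to HF, so FK runs at 23.400°; with |FK| = 29.2, K = (2.5660, 11.930). The perpendicularity gives KV at right angles to FK, so KV runs at 113.40°; with |KV| = 24.7, V = (-7.2435, 34.599). Then |WV| = |V − W| = 35.349.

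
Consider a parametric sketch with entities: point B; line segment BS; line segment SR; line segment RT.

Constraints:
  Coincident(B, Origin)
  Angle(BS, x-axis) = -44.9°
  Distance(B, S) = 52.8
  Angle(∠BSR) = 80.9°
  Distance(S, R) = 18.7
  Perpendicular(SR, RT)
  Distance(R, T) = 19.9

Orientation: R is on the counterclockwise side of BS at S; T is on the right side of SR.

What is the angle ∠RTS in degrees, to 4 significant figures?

43.22°

B is at the origin; BS runs at -44.9° with length 52.8, so S = 52.8·(cos -44.9°, sin -44.9°) = (37.40, -37.27). ∠BSR = 80.9°, so SR runs at -44.9° + (180° − 80.9°) = 54.20° from the x-axis; with |SR| = 18.7, R = S + 18.7·(cos 54.20°, sin 54.20°) = (48.34, -22.10). The perpendicularity gives RT at right angles to SR; with |RT| = 19.9 on the right of SR, T = R + 19.9·(0.8111, -0.5850) = (64.48, -33.74). Then cos ∠RTS = TR·TS / (|TR||TS|), giving 43.22°.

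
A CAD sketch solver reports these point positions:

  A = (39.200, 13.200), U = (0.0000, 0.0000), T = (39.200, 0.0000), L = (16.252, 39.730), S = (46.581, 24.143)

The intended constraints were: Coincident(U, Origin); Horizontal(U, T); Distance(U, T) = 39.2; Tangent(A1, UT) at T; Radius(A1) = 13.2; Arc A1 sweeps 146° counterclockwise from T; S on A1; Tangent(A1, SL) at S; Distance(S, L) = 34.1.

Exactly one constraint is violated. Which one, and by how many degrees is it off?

Tangent(A1, SL) at S — off by 6.80°.

U = (0.00, 0.00) ✓; U.y = 0.00, T.y = 0.00 ✓; |UT| = 39.20 ✓; ∠(AT, TU) = 90.00° ✓; |AT| = 13.20 ✓; bearing(A→S) − bearing(A→T) = 146.0° ✓; |AS| = 13.20 ✓; ∠(AS, SL) = 83.20° ✗; |SL| = 34.10 ✓.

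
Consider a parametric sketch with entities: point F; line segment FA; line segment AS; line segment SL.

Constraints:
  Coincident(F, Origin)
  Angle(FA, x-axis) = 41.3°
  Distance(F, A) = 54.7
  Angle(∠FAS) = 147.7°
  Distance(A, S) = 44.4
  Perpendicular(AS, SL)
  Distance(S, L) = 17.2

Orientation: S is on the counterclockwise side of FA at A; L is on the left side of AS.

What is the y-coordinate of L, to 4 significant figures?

83.55

F is at the origin; FA runs at 41.3° with length 54.7, so A = 54.7·(cos 41.3°, sin 41.3°) = (41.09, 36.10). ∠FAS = 147.7°, so AS runs at 41.3° + (180° − 147.7°) = 73.60° from the x-axis; with |AS| = 44.4, S = A + 44.4·(cos 73.60°, sin 73.60°) = (53.63, 78.70). AS ⟂ SL; with |SL| = 17.2 on the left of AS, L = S + 17.2·(-0.9593, 0.2823) = (37.13, 83.55). So L.y = 83.55.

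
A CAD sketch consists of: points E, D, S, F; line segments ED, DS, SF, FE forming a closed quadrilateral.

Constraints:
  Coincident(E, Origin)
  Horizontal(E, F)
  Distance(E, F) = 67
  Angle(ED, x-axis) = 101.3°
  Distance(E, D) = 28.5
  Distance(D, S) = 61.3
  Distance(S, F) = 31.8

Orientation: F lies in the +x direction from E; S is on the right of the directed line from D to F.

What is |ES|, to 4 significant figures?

41.29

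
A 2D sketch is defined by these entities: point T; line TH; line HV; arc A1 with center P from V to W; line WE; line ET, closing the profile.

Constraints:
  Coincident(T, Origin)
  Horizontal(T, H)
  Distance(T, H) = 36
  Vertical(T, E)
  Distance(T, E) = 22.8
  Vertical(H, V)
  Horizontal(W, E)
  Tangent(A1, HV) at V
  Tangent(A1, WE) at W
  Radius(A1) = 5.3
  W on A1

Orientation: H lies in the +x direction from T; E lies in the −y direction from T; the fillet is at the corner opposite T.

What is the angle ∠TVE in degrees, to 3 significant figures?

34.3°

T is at the origin; T and H share the same y with |TH| = 36.0 and H on the +x side, so H = (36.0, 0.00). T and E share the same x with |TE| = 22.8 and E on the −y side, so E = (0.00, -22.8). The virtual corner opposite T is at (36.0, -22.8). A1 meets HV tangentially, so PV is at right angles to HV and since A1 is tangent to WE there, PW ⟂ WE, with radius 5.3, so the center P sits 5.3 in from both sides at P = (30.7, -17.5). That places the tangent points at V = (36.0, -17.5) on HV and W = (30.7, -22.8) on WE. Then cos ∠TVE = VT·VE / (|VT||VE|), giving 34.3°.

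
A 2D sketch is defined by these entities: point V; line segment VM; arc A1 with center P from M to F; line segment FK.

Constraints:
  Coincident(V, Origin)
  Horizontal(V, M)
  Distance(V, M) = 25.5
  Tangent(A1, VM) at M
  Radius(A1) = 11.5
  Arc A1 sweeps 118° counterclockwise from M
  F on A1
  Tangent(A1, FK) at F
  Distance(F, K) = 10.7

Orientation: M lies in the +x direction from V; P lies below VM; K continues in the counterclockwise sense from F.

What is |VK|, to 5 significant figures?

33.302

V is at the origin; VM is horizontal with |VM| = 25.5 and M on the +x side, so M = (25.500, 0.0000). Since A1 is tangent to VM there, PM ⟂ VM, so P = M + (0, -11.5) = (25.500, -11.500). On A1, M sits at bearing 90° from P; a 118° counterclockwise sweep puts F at bearing 208°, so F = P + 11.5·(cos 208°, sin 208°) = (15.346, -16.899). A1 meets FK tangentially, so PF is at right angles to FK, so FK runs along (−sin 208°, cos 208°); with |FK| = 10.7, K = (20.369, -26.346). Then |VK| = |K − V| = 33.302.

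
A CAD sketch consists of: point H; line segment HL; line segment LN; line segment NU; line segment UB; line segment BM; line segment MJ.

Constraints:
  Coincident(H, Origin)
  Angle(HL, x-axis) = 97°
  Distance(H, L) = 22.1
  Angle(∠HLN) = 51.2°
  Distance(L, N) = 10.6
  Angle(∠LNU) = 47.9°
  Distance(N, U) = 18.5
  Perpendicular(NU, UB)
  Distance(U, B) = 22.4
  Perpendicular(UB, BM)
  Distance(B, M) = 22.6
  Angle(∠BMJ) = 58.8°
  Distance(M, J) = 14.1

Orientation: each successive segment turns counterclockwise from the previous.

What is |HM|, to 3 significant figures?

39.2

H is at the origin; HL runs at 97.0° with length 22.1, so L = (-2.69, 21.9). ∠HLN = 51.2° gives LN at -134° from the x-axis; with |LN| = 10.6, N = (-10.1, 14.3). ∠LNU = 47.9° gives NU at -2.10° from the x-axis; with |NU| = 18.5, U = (8.40, 13.7). NU is perpendicular to UB, so UB runs at 87.9°; with |UB| = 22.4, B = (9.23, 36.0). UB is perpendicular to BM, so BM runs at 178°; with |BM| = 22.6, M = (-13.4, 36.9). Then |HM| = |M − H| = 39.2.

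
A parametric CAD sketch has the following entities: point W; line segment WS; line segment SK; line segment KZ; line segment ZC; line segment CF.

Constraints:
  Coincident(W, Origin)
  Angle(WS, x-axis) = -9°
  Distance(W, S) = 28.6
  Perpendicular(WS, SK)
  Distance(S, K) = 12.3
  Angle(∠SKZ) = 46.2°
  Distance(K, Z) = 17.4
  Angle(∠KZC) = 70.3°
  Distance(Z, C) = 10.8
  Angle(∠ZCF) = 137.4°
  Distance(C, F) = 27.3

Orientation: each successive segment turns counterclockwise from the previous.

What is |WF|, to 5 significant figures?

52.023

W is at the origin; WS runs at -9.0° with length 28.6, so S = (28.248, -4.4740). WS ⟂ SK, so SK runs at 81.000°; with |SK| = 12.3, K = (30.172, 7.6745). ∠SKZ = 46.2° gives KZ at -145.20° from the x-axis; with |KZ| = 17.4, Z = (15.884, -2.2559). ∠KZC = 70.3° gives ZC at -35.500° from the x-axis; with |ZC| = 10.8, C = (24.676, -8.5275). ∠ZCF = 137.4° gives CF at 7.1000° from the x-axis; with |CF| = 27.3, F = (51.767, -5.1531). Then |WF| = |F − W| = 52.023.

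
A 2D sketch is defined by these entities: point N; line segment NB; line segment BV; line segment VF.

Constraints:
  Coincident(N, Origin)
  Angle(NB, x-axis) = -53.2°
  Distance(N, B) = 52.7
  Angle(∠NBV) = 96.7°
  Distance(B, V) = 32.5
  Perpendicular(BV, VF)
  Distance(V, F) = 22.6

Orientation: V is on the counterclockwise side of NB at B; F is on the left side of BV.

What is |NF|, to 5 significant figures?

48.767

∠NBV = 96.7°, so BV runs at -53.2° + (180° − 96.7°) = 30.100° from the x-axis; with |BV| = 32.5, V = B + 32.5·(cos 30.100°, sin 30.100°) = (59.686, -25.899). BV is perpendicular to VF; with |VF| = 22.6 on the left of BV, F = V + 22.6·(-0.50151, 0.86515) = (48.352, -6.3470). Then |NF| = |F − N| = 48.767.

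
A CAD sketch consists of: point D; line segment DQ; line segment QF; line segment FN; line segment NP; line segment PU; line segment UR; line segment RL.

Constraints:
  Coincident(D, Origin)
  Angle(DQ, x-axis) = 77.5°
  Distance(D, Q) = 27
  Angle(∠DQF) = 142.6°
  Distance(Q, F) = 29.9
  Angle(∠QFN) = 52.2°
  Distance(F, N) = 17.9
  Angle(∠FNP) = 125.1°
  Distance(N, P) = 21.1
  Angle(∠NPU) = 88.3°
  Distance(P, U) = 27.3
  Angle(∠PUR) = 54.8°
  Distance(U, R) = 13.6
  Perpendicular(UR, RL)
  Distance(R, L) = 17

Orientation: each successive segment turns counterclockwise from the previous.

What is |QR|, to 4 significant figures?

11.74

D is at the origin; DQ runs at 77.5° with length 27.0, so Q = (5.844, 26.36). ∠DQF = 142.6° gives QF at 114.9° from the x-axis; with |QF| = 29.9, F = (-6.745, 53.48). ∠QFN = 52.2° gives FN at -117.3° from the x-axis; with |FN| = 17.9, N = (-14.95, 37.57). ∠FNP = 125.1° gives NP at -62.40° from the x-axis; with |NP| = 21.1, P = (-5.179, 18.88). ∠NPU = 88.3° gives PU at 29.30° from the x-axis; with |PU| = 27.3, U = (18.63, 32.24). ∠PUR = 54.8° gives UR at 154.5° from the x-axis; with |UR| = 13.6, R = (6.353, 38.09). Then |QR| = |R − Q| = 11.74.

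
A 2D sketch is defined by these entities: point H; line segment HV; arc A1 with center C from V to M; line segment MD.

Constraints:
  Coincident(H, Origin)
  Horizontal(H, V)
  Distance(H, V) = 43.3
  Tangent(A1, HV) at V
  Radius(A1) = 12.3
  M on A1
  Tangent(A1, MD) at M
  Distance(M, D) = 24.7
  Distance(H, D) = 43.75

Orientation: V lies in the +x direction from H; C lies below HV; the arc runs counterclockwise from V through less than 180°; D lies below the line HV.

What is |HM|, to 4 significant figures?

32.80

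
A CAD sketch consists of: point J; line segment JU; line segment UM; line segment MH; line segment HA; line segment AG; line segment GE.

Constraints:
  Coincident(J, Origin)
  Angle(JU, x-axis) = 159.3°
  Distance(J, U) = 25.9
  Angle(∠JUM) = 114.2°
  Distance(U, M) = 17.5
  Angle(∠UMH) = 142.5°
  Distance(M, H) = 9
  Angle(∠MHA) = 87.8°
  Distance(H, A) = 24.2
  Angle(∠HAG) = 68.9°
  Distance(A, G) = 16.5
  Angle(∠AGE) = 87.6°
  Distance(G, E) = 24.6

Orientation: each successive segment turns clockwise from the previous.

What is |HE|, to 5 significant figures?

7.0479

J is at the origin; JU runs at 159.3° with length 25.9, so U = (-24.228, 9.1550). ∠JUM = 114.2° gives UM at 93.500° from the x-axis; with |UM| = 17.5, M = (-25.296, 26.622). ∠UMH = 142.5° gives MH at 56.000° from the x-axis; with |MH| = 9.0, H = (-20.264, 34.084). ∠MHA = 87.8° gives HA at -36.200° from the x-axis; with |HA| = 24.2, A = (-0.73517, 19.791). ∠HAG = 68.9° gives AG at -147.30° from the x-axis; with |AG| = 16.5, G = (-14.620, 10.877). ∠AGE = 87.6° gives GE at 120.30° from the x-axis; with |GE| = 24.6, E = (-27.031, 32.117). Then |HE| = |E − H| = 7.0479.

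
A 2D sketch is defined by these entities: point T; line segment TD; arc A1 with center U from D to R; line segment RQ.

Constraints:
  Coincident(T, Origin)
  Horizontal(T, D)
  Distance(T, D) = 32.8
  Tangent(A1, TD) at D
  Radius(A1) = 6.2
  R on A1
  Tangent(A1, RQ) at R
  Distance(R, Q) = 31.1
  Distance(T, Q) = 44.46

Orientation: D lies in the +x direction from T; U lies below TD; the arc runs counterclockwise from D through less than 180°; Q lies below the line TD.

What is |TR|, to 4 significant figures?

27.24

Checks: |UD| = 6.200 ✓; |UR| = 6.200 ✓; ∠(UR, RQ) = 90.00° ✓; |RQ| = 31.10 ✓; |TQ| = 44.46 ✓.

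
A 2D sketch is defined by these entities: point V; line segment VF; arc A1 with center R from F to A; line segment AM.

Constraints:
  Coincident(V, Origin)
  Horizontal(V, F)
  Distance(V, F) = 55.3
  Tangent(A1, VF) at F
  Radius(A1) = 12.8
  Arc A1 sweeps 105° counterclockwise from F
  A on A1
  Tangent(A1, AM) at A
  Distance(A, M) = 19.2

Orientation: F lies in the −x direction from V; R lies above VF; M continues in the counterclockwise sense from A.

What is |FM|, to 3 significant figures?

35.4

V is at the origin; VF is horizontal with |VF| = 55.3 and F on the −x side, so F = (-55.3, 0.00). A1 meets VF tangentially, so RF is at right angles to VF, so R = F + (0, 12.8) = (-55.3, 12.8). On A1, F sits at bearing -90° from R; a 105° counterclockwise sweep puts A at bearing 15°, so A = R + 12.8·(cos 15°, sin 15°) = (-42.9, 16.1). Tangency of A1 to AM means the radius RA is perpendicular to AM, so AM runs along (−sin 15°, cos 15°); with |AM| = 19.2, M = (-47.9, 34.7). Then |FM| = |M − F| = 35.4.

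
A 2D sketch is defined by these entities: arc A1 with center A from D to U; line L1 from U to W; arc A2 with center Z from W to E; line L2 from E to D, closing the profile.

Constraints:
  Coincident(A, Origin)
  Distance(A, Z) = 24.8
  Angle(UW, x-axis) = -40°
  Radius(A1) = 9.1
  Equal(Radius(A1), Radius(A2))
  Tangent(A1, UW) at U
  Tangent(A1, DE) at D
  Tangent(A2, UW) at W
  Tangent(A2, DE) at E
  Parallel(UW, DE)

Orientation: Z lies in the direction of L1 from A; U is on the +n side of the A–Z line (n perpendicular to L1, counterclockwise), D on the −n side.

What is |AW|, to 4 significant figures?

26.42

The slot axis is L1's direction at -40.0°, so u = (cos -40.0°, sin -40.0°) = (0.7660, -0.6428) and n = (−sin -40.0°, cos -40.0°) = (0.6428, 0.7660). A is at the origin and Z lies 24.8 along u from A, so Z = 24.8·u = (19.00, -15.94). Tangency of A1 to both parallel lines with radius 9.1 puts U and D at A ± 9.1·n: U = (5.849, 6.971), D = (-5.849, -6.971). Equal radii place W and E the same way about Z: W = Z + 9.1·n = (24.85, -8.970), E = Z − 9.1·n = (13.15, -22.91). Then |AW| = |W − A| = 26.42.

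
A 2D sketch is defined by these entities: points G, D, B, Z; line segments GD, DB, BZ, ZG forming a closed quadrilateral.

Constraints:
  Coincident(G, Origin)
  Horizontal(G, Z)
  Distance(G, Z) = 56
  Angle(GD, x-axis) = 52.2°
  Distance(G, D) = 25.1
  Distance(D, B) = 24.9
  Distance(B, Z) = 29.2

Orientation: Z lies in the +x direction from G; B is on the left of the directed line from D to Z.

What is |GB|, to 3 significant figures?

46.7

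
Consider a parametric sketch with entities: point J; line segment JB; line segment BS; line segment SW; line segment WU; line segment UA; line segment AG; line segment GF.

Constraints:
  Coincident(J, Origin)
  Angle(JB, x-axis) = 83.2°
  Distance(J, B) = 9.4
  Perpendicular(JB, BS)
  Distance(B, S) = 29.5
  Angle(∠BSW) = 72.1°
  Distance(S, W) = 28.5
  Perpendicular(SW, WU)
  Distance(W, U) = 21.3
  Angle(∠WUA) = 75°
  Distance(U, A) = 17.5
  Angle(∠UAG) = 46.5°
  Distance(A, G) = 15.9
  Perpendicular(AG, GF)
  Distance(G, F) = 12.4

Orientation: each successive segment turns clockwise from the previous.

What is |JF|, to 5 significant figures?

14.943

∠UAG = 46.5° gives AG at -83.200° from the x-axis; with |AG| = 15.9, G = (12.206, -13.475). AG is perpendicular to GF, so GF runs at -173.20°; with |GF| = 12.4, F = (-0.10667, -14.943). Then |JF| = |F − J| = 14.943.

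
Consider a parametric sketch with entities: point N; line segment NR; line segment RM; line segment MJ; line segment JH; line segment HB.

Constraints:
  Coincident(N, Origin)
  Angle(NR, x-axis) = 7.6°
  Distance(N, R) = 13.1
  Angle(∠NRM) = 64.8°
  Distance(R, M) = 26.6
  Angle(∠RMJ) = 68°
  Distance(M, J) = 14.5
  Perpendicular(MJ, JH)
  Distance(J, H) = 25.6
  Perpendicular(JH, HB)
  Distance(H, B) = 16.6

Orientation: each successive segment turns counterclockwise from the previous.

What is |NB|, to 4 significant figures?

23.47

N is at the origin; NR runs at 7.6° with length 13.1, so R = (12.98, 1.733). ∠NRM = 64.8° gives RM at 122.8° from the x-axis; with |RM| = 26.6, M = (-1.425, 24.09). ∠RMJ = 68.0° gives MJ at -125.2° from the x-axis; with |MJ| = 14.5, J = (-9.783, 12.24). The perpendicularity gives JH at right angles to MJ, so JH runs at -35.20°; with |JH| = 25.6, H = (11.14, -2.514). The perpendicularity gives HB at right angles to JH, so HB runs at 54.80°; with |HB| = 16.6, B = (20.70, 11.05). Then |NB| = |B − N| = 23.47.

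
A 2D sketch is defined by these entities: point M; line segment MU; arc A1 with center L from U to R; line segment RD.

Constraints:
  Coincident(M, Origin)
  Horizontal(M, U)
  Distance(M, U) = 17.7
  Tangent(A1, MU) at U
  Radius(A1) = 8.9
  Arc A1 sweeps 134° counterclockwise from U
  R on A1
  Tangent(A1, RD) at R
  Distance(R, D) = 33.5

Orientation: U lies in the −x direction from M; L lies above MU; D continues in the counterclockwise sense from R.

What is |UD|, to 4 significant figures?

42.66

M is at the origin; M and U share the same y with |MU| = 17.7 and U on the −x side, so U = (-17.70, 0.000). Since A1 is tangent to MU there, LU ⟂ MU, so L = U + (0, 8.9) = (-17.70, 8.900). On A1, U sits at bearing -90° from L; a 134° counterclockwise sweep puts R at bearing 44°, so R = L + 8.9·(cos 44°, sin 44°) = (-11.30, 15.08). The tangent condition forces LR to be normal to RD, so RD runs along (−sin 44°, cos 44°); with |RD| = 33.5, D = (-34.57, 39.18). Then |UD| = |D − U| = 42.66.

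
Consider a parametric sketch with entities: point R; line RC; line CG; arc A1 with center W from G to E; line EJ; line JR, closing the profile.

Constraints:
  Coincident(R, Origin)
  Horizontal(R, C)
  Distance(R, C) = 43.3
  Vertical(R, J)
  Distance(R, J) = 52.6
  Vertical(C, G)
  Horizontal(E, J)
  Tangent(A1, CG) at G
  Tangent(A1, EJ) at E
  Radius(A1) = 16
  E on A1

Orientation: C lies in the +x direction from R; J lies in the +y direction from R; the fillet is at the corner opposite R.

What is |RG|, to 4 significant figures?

56.70

The virtual corner opposite R is at (43.30, 52.60). Since A1 is tangent to CG there, WG ⟂ CG and since A1 is tangent to EJ there, WE ⟂ EJ, with radius 16.0, so the center W sits 16.0 in from both sides at W = (27.30, 36.60). That places the tangent points at G = (43.30, 36.60) on CG and E = (27.30, 52.60) on EJ. Then |RG| = |G − R| = 56.70.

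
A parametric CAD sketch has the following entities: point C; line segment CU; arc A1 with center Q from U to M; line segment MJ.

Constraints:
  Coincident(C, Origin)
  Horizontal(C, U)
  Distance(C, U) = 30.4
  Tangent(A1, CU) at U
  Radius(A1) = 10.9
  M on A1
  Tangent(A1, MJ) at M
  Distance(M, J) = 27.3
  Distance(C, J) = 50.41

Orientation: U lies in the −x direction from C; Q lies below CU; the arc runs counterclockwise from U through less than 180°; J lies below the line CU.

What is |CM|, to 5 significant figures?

43.189

C is at the origin; CU is horizontal with |CU| = 30.4 and U on the −x side, so U = (-30.400, 0.0000). The tangent condition forces QU to be normal to CU, so Q = U + (0, -10.9) = (-30.400, -10.900). Since QM ⟂ MJ (tangency), |QJ| = √(10.9² + 27.3²) = 29.396 regardless of where M sits on A1. So J lies on both circle(C, 50.41) and circle(Q, 29.396); the below-CU intersection is J = (-30.289, -40.295). M is the foot of the tangent from J: M = (-40.508, -14.980).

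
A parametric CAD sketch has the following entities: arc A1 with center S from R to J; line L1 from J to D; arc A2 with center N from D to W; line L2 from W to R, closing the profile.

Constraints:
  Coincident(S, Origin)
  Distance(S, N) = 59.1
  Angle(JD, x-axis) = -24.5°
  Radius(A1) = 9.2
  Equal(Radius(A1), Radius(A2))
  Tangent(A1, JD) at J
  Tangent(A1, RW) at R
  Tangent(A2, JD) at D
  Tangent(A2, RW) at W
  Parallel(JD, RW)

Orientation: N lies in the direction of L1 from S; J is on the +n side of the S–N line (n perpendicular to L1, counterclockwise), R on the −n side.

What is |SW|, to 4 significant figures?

59.81

The slot axis is L1's direction at -24.5°, so u = (cos -24.5°, sin -24.5°) = (0.9100, -0.4147) and n = (−sin -24.5°, cos -24.5°) = (0.4147, 0.9100). S is at the origin and N lies 59.1 along u from S, so N = 59.1·u = (53.78, -24.51). Tangency of A1 to both parallel lines with radius 9.2 puts J and R at S ± 9.2·n: J = (3.815, 8.372), R = (-3.815, -8.372). Equal radii place D and W the same way about N: D = N + 9.2·n = (57.59, -16.14), W = N − 9.2·n = (49.96, -32.88). Then |SW| = |W − S| = 59.81.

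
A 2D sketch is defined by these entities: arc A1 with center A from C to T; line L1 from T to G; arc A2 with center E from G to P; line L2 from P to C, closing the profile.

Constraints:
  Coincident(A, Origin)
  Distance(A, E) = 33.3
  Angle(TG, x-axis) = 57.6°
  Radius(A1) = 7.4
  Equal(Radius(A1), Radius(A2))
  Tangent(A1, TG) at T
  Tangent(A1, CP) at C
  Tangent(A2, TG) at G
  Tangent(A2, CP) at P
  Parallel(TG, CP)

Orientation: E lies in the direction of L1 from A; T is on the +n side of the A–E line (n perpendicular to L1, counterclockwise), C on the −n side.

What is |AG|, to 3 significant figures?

34.1

Tangency of A1 to both parallel lines with radius 7.4 puts T and C at A ± 7.4·n: T = (-6.25, 3.97), C = (6.25, -3.97). Equal radii place G and P the same way about E: G = E + 7.4·n = (11.6, 32.1), P = E − 7.4·n = (24.1, 24.2). Then |AG| = |G − A| = 34.1.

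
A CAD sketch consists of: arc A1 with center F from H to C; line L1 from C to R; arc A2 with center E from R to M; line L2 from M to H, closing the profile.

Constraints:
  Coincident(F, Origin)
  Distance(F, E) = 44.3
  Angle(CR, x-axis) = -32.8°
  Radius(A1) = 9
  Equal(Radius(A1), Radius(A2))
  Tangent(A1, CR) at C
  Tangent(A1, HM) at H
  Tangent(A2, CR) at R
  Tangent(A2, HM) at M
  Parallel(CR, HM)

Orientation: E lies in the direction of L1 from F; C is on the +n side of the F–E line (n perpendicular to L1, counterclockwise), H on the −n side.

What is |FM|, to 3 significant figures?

45.2

The slot axis is L1's direction at -32.8°, so u = (cos -32.8°, sin -32.8°) = (0.841, -0.542) and n = (−sin -32.8°, cos -32.8°) = (0.542, 0.841). F is at the origin and E lies 44.3 along u from F, so E = 44.3·u = (37.2, -24.0). Tangency of A1 to both parallel lines with radius 9.0 puts C and H at F ± 9.0·n: C = (4.88, 7.57), H = (-4.88, -7.57). Equal radii place R and M the same way about E: R = E + 9.0·n = (42.1, -16.4), M = E − 9.0·n = (32.4, -31.6). Then |FM| = |M − F| = 45.2.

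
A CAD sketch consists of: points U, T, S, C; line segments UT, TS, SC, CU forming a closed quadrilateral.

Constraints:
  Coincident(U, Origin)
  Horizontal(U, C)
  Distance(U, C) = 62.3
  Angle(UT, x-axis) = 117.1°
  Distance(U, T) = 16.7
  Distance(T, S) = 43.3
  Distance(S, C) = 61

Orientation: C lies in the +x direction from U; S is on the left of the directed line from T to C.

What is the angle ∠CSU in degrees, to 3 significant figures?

66.8°

Checks: |TS| = 43.30 ✓; |SC| = 61.00 ✓.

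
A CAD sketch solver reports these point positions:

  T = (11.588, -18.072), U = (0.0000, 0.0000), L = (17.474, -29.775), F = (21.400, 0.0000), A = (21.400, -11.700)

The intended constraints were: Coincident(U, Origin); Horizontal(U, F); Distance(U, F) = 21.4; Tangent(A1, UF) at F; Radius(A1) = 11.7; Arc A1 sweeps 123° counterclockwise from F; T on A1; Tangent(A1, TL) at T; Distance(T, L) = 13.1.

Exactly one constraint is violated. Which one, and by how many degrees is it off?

Tangent(A1, TL) at T — off by 6.30°.

U = (0.00, 0.00) ✓; U.y = 0.00, F.y = 0.00 ✓; |UF| = 21.40 ✓; ∠(AF, FU) = 90.00° ✓; |AF| = 11.70 ✓; bearing(A→T) − bearing(A→F) = 123.0° ✓; |AT| = 11.70 ✓; ∠(AT, TL) = 96.30° ✗; |TL| = 13.10 ✓.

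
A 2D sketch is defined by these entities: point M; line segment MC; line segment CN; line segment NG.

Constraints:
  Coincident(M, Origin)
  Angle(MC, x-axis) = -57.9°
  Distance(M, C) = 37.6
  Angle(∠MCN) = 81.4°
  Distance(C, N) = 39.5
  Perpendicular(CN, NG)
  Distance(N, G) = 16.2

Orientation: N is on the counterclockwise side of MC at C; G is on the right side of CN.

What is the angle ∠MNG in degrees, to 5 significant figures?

137.66°

∠MCN = 81.4°, so CN runs at -57.9° + (180° − 81.4°) = 40.700° from the x-axis; with |CN| = 39.5, N = C + 39.5·(cos 40.700°, sin 40.700°) = (49.927, -6.0939). CN is perpendicular to NG; with |NG| = 16.2 on the right of CN, G = N + 16.2·(0.65210, -0.75813) = (60.491, -18.376). Then cos ∠MNG = NM·NG / (|NM||NG|), giving 137.66°.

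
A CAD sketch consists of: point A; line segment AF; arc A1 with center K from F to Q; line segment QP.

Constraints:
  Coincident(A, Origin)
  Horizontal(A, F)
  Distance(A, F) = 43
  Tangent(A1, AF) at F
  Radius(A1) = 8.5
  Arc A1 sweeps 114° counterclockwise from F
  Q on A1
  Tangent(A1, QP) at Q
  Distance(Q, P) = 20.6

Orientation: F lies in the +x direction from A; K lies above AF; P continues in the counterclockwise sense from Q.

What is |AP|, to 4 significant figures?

52.38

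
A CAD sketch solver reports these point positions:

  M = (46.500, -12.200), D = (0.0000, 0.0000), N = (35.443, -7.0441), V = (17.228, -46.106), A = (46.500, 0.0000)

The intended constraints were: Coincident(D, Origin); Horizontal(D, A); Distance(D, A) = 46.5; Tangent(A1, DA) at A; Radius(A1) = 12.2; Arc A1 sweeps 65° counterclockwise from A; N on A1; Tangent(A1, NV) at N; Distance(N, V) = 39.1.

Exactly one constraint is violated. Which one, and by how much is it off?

Distance(N, V) = 39.1 — off by 4.00.

D = (0.00, 0.00) ✓; D.y = 0.00, A.y = 0.00 ✓; |DA| = 46.50 ✓; ∠(MA, AD) = 90.00° ✓; |MA| = 12.20 ✓; bearing(M→N) − bearing(M→A) = 65.00° ✓; |MN| = 12.20 ✓; ∠(MN, NV) = 90.00° ✓; |NV| = 43.10 ✗.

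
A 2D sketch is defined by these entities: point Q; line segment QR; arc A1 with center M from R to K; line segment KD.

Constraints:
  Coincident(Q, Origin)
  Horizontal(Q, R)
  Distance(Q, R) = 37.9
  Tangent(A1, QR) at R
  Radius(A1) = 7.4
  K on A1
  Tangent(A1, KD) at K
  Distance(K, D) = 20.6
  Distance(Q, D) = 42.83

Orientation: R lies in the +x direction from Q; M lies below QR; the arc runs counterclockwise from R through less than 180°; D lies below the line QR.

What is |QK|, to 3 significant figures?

31.5

Q is at the origin; QR is horizontal with |QR| = 37.9 and R on the +x side, so R = (37.9, 0.00). Since A1 is tangent to QR there, MR ⟂ QR, so M = R + (0, -7.4) = (37.9, -7.40). Since MK ⟂ KD (tangency), |MD| = √(7.4² + 20.6²) = 21.9 regardless of where K sits on A1. So D lies on both circle(Q, 42.83) and circle(M, 21.9); the below-QR intersection is D = (32.0, -28.5). K is the foot of the tangent from D: K = (30.5, -7.93).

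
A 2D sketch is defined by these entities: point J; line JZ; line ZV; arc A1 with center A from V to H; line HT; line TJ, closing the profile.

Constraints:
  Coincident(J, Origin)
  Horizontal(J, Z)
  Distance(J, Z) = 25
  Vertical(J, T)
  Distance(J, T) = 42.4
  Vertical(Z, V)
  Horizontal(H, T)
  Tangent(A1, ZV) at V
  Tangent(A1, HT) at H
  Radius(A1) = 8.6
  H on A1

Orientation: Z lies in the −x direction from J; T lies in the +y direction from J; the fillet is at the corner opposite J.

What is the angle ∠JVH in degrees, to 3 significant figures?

98.5°

The virtual corner opposite J is at (-25.0, 42.4). Tangency of A1 to ZV means the radius AV is perpendicular to ZV and since A1 is tangent to HT there, AH ⟂ HT, with radius 8.6, so the center A sits 8.6 in from both sides at A = (-16.4, 33.8). That places the tangent points at V = (-25.0, 33.8) on ZV and H = (-16.4, 42.4) on HT. Then cos ∠JVH = VJ·VH / (|VJ||VH|), giving 98.5°.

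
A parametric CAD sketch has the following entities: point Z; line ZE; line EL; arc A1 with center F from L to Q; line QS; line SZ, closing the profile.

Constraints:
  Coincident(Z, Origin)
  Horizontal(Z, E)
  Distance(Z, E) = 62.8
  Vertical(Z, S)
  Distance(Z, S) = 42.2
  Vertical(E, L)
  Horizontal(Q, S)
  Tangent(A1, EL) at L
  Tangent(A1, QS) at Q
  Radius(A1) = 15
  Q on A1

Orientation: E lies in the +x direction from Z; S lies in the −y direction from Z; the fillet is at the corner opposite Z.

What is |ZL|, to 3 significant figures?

68.4

Z is at the origin; ZE is horizontal with |ZE| = 62.8 and E on the +x side, so E = (62.8, 0.00). Z and S share the same x with |ZS| = 42.2 and S on the −y side, so S = (0.00, -42.2). The virtual corner opposite Z is at (62.8, -42.2). Since A1 is tangent to EL there, FL ⟂ EL and since A1 is tangent to QS there, FQ ⟂ QS, with radius 15.0, so the center F sits 15.0 in from both sides at F = (47.8, -27.2). That places the tangent points at L = (62.8, -27.2) on EL and Q = (47.8, -42.2) on QS. Then |ZL| = |L − Z| = 68.4.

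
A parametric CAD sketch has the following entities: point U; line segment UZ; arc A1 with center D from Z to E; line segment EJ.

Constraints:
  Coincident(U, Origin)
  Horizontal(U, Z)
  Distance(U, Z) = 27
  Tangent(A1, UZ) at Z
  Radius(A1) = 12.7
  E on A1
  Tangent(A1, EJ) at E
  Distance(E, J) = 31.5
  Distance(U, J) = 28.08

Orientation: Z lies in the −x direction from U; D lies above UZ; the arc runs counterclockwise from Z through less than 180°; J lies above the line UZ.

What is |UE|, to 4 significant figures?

18.01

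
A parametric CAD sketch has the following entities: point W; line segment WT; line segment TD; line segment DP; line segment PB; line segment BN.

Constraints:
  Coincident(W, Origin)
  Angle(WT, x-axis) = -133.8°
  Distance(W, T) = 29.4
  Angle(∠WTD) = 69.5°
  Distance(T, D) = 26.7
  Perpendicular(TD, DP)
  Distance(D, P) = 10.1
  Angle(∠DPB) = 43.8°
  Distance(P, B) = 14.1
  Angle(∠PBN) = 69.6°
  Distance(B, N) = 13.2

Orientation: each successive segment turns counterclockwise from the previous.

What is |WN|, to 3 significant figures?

37.8

∠DPB = 43.8° gives PB at -157° from the x-axis; with |PB| = 14.1, B = (-4.82, -28.0). ∠PBN = 69.6° gives BN at -46.7° from the x-axis; with |BN| = 13.2, N = (4.23, -37.6). Then |WN| = |N − W| = 37.8.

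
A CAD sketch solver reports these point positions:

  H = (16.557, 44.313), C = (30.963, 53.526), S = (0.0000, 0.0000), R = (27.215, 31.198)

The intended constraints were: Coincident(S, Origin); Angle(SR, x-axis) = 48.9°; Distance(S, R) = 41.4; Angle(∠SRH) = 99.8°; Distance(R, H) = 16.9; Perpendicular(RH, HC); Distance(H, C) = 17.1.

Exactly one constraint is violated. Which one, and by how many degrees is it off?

Perpendicular(RH, HC) — off by 6.50°.

S = (0.00, 0.00) ✓; SR at 48.90° ✓; |SR| = 41.40 ✓; ∠SRH = 99.80° ✓; |RH| = 16.90 ✓; ∠(RH, HC) = 96.50° ✗; |HC| = 17.10 ✓.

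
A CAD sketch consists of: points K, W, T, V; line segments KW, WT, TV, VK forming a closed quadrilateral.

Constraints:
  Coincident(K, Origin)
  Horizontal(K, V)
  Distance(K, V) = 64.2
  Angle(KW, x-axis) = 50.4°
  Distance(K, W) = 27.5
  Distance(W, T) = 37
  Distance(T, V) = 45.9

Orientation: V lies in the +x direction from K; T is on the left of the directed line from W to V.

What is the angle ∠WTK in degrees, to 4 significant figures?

6.259°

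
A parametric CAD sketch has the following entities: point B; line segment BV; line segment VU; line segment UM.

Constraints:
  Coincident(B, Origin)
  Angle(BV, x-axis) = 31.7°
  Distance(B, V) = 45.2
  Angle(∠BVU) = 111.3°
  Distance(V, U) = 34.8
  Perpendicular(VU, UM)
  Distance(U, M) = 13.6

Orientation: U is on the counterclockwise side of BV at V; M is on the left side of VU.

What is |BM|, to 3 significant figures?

58.6

∠BVU = 111.3°, so VU runs at 31.7° + (180° − 111.3°) = 100° from the x-axis; with |VU| = 34.8, U = V + 34.8·(cos 100°, sin 100°) = (32.2, 58.0). VU is perpendicular to UM; with |UM| = 13.6 on the left of VU, M = U + 13.6·(-0.984, -0.181) = (18.8, 55.5). Then |BM| = |M − B| = 58.6.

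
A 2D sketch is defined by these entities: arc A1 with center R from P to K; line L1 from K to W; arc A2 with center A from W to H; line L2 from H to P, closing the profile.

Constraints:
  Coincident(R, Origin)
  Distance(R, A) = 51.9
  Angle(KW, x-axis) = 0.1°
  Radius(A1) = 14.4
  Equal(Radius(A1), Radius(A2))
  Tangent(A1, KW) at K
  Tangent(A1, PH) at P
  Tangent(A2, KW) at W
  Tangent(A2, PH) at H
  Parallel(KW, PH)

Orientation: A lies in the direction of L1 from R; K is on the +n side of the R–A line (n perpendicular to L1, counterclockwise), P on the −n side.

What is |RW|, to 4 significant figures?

53.86

The slot axis is L1's direction at 0.1°, so u = (cos 0.1°, sin 0.1°) = (1.000, 0.001745) and n = (−sin 0.1°, cos 0.1°) = (-0.001745, 1.000). R is at the origin and A lies 51.9 along u from R, so A = 51.9·u = (51.90, 0.09058). Tangency of A1 to both parallel lines with radius 14.4 puts K and P at R ± 14.4·n: K = (-0.02513, 14.40), P = (0.02513, -14.40). Equal radii place W and H the same way about A: W = A + 14.4·n = (51.87, 14.49), H = A − 14.4·n = (51.93, -14.31). Then |RW| = |W − R| = 53.86.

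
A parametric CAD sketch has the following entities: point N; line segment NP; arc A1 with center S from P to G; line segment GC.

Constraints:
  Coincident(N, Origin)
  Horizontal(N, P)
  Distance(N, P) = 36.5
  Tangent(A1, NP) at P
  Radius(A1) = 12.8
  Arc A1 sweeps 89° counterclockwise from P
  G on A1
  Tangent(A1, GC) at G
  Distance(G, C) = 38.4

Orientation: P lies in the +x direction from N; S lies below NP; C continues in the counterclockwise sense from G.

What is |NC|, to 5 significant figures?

55.933

N is at the origin; N and P share the same y with |NP| = 36.5 and P on the +x side, so P = (36.500, 0.0000). A1 meets NP tangentially, so SP is at right angles to NP, so S = P + (0, -12.8) = (36.500, -12.800). On A1, P sits at bearing 90° from S; an 89° counterclockwise sweep puts G at bearing 179°, so G = S + 12.8·(cos 179°, sin 179°) = (23.702, -12.577). Tangency of A1 to GC means the radius SG is perpendicular to GC, so GC runs along (−sin 179°, cos 179°); with |GC| = 38.4, C = (23.032, -50.971). Then |NC| = |C − N| = 55.933.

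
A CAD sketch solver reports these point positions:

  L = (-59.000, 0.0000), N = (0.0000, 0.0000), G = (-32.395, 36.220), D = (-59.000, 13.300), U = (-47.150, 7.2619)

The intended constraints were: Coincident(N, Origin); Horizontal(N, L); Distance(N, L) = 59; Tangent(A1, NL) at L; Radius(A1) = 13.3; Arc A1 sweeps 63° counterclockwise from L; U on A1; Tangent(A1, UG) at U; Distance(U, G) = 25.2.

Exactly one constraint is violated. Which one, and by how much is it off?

Distance(U, G) = 25.2 — off by 7.30.

N = (0.00, 0.00) ✓; N.y = 0.00, L.y = 0.00 ✓; |NL| = 59.00 ✓; ∠(DL, LN) = 90.00° ✓; |DL| = 13.30 ✓; bearing(D→U) − bearing(D→L) = 63.00° ✓; |DU| = 13.30 ✓; ∠(DU, UG) = 90.00° ✓; |UG| = 32.50 ✗.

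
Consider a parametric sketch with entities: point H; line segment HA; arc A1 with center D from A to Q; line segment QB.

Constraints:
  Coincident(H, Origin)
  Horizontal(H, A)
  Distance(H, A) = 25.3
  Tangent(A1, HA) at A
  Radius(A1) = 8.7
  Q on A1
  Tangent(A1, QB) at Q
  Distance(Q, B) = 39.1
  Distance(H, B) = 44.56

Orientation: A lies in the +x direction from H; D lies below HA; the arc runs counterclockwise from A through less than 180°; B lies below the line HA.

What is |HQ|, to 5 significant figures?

18.079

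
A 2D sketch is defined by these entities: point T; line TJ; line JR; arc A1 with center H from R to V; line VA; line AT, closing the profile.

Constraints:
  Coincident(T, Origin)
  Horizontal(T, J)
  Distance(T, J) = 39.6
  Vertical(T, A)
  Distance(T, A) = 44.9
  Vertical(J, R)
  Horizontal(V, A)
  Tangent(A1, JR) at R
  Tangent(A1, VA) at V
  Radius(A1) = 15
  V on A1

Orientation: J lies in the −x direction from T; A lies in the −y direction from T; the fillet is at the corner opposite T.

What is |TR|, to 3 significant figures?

49.6

The virtual corner opposite T is at (-39.6, -44.9). Tangency of A1 to JR means the radius HR is perpendicular to JR and since A1 is tangent to VA there, HV ⟂ VA, with radius 15.0, so the center H sits 15.0 in from both sides at H = (-24.6, -29.9). That places the tangent points at R = (-39.6, -29.9) on JR and V = (-24.6, -44.9) on VA. Then |TR| = |R − T| = 49.6.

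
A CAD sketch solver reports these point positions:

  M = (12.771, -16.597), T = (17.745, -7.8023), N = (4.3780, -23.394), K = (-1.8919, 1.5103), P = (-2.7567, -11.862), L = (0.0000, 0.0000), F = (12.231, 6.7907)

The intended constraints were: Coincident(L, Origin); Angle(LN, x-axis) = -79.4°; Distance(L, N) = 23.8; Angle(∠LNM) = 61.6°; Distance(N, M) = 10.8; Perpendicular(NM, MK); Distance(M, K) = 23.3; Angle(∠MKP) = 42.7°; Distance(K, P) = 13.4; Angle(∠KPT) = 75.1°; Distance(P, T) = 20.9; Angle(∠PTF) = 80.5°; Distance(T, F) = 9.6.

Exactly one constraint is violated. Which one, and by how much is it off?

Distance(T, F) = 9.6 — off by 6.00.

L = (0.00, 0.00) ✓; LN at -79.40° ✓; |LN| = 23.80 ✓; ∠LNM = 61.60° ✓; |NM| = 10.80 ✓; ∠(NM, MK) = 90.00° ✓; |MK| = 23.30 ✓; ∠MKP = 42.70° ✓; |KP| = 13.40 ✓; ∠KPT = 75.10° ✓; |PT| = 20.90 ✓; ∠PTF = 80.50° ✓; |TF| = 15.60 ✗.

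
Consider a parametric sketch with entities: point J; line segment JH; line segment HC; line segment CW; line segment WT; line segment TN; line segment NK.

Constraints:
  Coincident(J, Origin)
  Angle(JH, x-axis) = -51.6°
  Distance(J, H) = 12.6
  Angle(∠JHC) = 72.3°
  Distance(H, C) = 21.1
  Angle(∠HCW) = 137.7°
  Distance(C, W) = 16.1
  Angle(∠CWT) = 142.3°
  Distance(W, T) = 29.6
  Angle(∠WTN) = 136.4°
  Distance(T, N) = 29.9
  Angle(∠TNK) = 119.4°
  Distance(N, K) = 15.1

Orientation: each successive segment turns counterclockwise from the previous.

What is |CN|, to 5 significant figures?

64.892

J is at the origin; JH runs at -51.6° with length 12.6, so H = (7.8265, -9.8745). ∠JHC = 72.3° gives HC at 56.100° from the x-axis; with |HC| = 21.1, C = (19.595, 7.6387). ∠HCW = 137.7° gives CW at 98.400° from the x-axis; with |CW| = 16.1, W = (17.243, 23.566). ∠CWT = 142.3° gives WT at 136.10° from the x-axis; with |WT| = 29.6, T = (-4.0854, 44.091). ∠WTN = 136.4° gives TN at 179.70° from the x-axis; with |TN| = 29.9, N = (-33.985, 44.247). Then |CN| = |N − C| = 64.892.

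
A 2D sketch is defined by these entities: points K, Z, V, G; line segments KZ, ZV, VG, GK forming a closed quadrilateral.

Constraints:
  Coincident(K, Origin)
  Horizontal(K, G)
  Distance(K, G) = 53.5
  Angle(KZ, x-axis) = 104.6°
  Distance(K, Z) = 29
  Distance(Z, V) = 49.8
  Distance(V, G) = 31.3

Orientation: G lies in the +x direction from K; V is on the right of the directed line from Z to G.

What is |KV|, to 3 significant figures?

26.3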